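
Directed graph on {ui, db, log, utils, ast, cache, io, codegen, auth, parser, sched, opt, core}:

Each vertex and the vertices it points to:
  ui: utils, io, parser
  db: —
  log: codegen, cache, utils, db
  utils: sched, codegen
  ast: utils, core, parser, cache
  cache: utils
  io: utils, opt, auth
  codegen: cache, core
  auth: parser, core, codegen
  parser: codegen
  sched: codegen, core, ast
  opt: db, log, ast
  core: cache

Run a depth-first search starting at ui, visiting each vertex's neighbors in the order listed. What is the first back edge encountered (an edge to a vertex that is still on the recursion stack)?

DFS from ui (visiting each vertex's neighbors in the order listed); mark gray on enter, black on exit:
ui gray
  utils gray
    sched gray
      codegen gray
        cache gray
          cache→utils: utils is gray → back edge
First back edge: cache → utils.

cache->utils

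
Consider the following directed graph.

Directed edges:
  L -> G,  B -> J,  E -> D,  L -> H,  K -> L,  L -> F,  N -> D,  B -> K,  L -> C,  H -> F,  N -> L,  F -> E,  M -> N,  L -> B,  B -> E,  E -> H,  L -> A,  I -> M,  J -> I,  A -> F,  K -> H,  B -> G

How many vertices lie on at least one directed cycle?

A vertex is on a directed cycle iff it belongs to a strongly connected component of size ≥ 2 (or has a self-loop).
The vertices on cycles are {B, E, F, H, I, J, K, L, M, N} — 10 in total.

10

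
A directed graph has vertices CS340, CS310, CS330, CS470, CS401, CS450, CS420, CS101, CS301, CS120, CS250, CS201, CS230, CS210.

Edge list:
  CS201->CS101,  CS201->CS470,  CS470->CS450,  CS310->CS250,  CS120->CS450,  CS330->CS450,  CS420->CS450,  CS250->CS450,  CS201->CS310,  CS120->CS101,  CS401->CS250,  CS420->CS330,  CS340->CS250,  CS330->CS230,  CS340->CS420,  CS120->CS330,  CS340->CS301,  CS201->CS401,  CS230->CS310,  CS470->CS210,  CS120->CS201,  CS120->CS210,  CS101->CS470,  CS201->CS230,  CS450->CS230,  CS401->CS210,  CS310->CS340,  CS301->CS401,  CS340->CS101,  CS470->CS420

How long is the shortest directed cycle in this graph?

4

For each vertex v, BFS finds the shortest path from v back to v.
The shortest such closed walk is CS310 → CS250 → CS450 → CS230 → CS310, length 4.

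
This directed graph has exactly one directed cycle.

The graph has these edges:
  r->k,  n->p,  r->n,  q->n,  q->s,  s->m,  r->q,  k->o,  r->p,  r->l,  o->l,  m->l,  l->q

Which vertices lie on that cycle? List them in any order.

l, m, q, s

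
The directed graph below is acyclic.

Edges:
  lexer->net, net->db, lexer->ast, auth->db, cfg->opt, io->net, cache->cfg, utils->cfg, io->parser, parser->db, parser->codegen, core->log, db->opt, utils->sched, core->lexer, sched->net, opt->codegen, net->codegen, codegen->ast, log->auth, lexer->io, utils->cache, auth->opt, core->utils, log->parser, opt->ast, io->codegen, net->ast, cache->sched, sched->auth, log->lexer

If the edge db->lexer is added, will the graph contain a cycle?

Adding db→lexer creates a cycle iff lexer can already reach db.
Path from lexer: lexer → net → db.
So lexer → … → db → lexer is a cycle.

Yes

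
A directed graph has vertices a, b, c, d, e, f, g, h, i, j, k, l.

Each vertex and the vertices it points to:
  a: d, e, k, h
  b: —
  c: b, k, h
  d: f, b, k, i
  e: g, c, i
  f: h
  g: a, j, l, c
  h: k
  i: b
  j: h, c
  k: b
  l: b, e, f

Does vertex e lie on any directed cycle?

e is on a cycle iff e can reach itself via ≥1 edge.
e → g → a → e — yes.

Yes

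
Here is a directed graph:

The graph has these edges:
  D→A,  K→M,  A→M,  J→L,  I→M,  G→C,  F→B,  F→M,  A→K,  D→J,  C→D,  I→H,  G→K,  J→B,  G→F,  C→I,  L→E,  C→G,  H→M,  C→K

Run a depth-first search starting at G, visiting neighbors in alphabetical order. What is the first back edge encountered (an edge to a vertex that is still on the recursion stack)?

C→G

DFS from G (visiting neighbors in alphabetical order); mark gray on enter, black on exit:
G gray
  C gray
    D gray
      A gray
        K gray
          M gray
          M black
        K black
        A→M: M black — skip
      A black
      J gray
        B gray
        B black
        L gray
          E gray
          E black
        L black
      J black
    D black
    C→G: G is gray → back edge
First back edge: C → G.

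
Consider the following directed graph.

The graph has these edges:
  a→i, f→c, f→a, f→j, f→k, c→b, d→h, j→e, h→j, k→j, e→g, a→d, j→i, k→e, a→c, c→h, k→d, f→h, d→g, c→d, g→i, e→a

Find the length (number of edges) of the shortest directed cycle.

For each vertex v, BFS finds the shortest path from v back to v.
The shortest such closed walk is c → h → j → e → a → c, length 5.

5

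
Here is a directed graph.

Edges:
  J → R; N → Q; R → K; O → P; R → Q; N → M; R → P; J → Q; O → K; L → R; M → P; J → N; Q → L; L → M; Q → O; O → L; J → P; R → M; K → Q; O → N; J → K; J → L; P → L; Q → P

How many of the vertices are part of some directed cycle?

8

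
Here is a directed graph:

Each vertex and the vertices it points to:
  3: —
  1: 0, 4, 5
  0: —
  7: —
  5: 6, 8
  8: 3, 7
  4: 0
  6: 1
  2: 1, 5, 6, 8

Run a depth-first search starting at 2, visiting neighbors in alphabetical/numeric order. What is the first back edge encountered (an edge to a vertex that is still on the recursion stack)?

6->1

DFS from 2 (visiting neighbors in alphabetical/numeric order); mark gray on enter, black on exit:
2 gray
  1 gray
    0 gray
    0 black
    4 gray
      4→0: 0 black — skip
    4 black
    5 gray
      6 gray
        6→1: 1 is gray → back edge
First back edge: 6 → 1.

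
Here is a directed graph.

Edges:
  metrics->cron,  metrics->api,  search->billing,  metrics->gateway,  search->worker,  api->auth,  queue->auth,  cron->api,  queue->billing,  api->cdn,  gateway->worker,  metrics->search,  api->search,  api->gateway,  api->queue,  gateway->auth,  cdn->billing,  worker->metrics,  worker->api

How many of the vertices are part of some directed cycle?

6

A vertex is on a directed cycle iff it belongs to a strongly connected component of size ≥ 2 (or has a self-loop).
The vertices on cycles are {api, cron, search, worker, gateway, metrics} — 6 in total.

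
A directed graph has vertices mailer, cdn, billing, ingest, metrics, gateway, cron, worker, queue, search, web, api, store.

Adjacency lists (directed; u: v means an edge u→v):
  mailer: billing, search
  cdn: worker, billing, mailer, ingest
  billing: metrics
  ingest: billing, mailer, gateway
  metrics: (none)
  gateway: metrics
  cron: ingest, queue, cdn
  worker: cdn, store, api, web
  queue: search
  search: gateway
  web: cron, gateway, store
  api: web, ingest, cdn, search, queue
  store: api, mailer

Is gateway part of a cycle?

gateway lies on a cycle iff there is a path from gateway back to itself.
Exploring from gateway, it never reaches itself; equivalently, its strongly connected component is a singleton.

No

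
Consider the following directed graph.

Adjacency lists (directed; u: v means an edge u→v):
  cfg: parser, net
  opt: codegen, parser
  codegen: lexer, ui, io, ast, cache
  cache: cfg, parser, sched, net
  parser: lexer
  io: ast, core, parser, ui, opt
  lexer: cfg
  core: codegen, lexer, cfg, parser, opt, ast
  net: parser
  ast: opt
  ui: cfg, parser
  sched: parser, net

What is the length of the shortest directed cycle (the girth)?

3

For each vertex v, BFS finds the shortest path from v back to v.
The shortest such closed walk is codegen → io → opt → codegen, length 3.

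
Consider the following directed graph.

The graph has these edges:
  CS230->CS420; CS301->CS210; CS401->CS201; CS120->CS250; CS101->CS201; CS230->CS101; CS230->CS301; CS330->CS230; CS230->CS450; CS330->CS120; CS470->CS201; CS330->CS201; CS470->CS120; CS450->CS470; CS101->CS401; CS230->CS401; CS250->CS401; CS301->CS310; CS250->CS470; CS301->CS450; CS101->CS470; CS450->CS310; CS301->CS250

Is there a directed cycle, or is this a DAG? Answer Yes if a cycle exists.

Yes

DFS with white/gray/black marking, starting from CS101:
CS101 gray
  CS201 gray
  CS201 black
  CS470 gray
    CS470→CS201: CS201 black — skip
    CS120 gray
      CS250 gray
        CS401 gray
          CS401→CS201: CS201 black — skip
        CS401 black
        CS250→CS470: CS470 is gray → back edge
Back edge found, so a cycle exists: CS470 → CS120 → CS250 → CS470.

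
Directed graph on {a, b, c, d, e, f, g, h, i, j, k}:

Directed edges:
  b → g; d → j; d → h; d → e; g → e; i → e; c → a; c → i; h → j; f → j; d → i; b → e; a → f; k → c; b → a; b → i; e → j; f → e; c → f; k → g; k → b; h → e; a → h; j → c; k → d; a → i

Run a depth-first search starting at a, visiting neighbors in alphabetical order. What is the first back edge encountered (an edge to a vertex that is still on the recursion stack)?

c->a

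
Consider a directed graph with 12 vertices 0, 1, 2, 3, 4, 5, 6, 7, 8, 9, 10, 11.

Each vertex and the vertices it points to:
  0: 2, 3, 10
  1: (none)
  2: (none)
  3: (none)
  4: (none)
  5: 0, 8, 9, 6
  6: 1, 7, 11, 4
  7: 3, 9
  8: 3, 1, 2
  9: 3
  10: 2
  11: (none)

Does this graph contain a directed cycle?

DFS with white/gray/black marking, starting from 4:
4 gray
4 black
0 gray
  2 gray
  2 black
  3 gray
  3 black
  10 gray
    10→2: 2 black — skip
  10 black
0 black
1 gray
1 black
5 gray
  5→0: 0 black — skip
  8 gray
    8→3: 3 black — skip
    8→1: 1 black — skip
    8→2: 2 black — skip
  8 black
  9 gray
    9→3: 3 black — skip
  9 black
  6 gray
    6→1: 1 black — skip
    7 gray
      7→3: 3 black — skip
      7→9: 9 black — skip
    7 black
    11 gray
    11 black
    6→4: 4 black — skip
  6 black
5 black
Every edge goes to a white or black vertex — no back edge, so the graph is acyclic.

No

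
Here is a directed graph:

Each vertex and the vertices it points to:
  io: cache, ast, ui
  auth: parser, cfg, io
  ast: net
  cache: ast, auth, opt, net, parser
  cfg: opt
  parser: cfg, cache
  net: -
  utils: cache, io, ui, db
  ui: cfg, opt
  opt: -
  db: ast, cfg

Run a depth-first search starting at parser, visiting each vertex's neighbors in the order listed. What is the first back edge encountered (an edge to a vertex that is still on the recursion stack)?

auth→parser

DFS from parser (visiting each vertex's neighbors in the order listed); mark gray on enter, black on exit:
parser gray
  cfg gray
    opt gray
    opt black
  cfg black
  cache gray
    ast gray
      net gray
      net black
    ast black
    auth gray
      auth→parser: parser is gray → back edge
First back edge: auth → parser.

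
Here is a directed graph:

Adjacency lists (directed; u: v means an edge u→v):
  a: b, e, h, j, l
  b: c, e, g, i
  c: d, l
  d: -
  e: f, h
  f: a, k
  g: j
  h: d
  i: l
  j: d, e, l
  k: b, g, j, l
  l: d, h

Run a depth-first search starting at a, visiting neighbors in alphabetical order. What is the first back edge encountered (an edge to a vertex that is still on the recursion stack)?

f→a

DFS from a (visiting neighbors in alphabetical order); mark gray on enter, black on exit:
a gray
  b gray
    c gray
      d gray
      d black
      l gray
        l→d: d black — skip
        h gray
          h→d: d black — skip
        h black
      l black
    c black
    e gray
      f gray
        f→a: a is gray → back edge
First back edge: f → a.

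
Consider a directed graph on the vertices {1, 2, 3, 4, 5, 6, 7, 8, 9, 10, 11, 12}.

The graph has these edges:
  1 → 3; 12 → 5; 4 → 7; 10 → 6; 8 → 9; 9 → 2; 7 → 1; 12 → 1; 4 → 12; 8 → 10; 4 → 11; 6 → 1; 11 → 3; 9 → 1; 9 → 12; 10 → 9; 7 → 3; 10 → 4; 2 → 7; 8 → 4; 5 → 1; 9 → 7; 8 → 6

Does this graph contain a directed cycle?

No

DFS with white/gray/black marking, starting from 5:
5 gray
  1 gray
    3 gray
    3 black
  1 black
5 black
2 gray
  7 gray
    7→3: 3 black — skip
    7→1: 1 black — skip
  7 black
2 black
4 gray
  12 gray
    12→1: 1 black — skip
    12→5: 5 black — skip
  12 black
  4→7: 7 black — skip
  11 gray
    11→3: 3 black — skip
  11 black
4 black
6 gray
  6→1: 1 black — skip
6 black
8 gray
  10 gray
    10→6: 6 black — skip
    9 gray
      9→12: 12 black — skip
      9→2: 2 black — skip
      9→1: 1 black — skip
      9→7: 7 black — skip
    9 black
    10→4: 4 black — skip
  10 black
  8→6: 6 black — skip
  8→4: 4 black — skip
  8→9: 9 black — skip
8 black
Every edge goes to a white or black vertex — no back edge, so the graph is acyclic.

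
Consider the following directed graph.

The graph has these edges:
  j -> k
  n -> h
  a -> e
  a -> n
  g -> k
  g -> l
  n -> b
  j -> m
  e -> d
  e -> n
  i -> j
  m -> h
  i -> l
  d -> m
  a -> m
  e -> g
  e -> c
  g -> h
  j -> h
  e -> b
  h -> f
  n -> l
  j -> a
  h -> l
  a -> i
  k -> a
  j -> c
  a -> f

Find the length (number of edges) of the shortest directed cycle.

3

For each vertex v, BFS finds the shortest path from v back to v.
The shortest such closed walk is j → a → i → j, length 3.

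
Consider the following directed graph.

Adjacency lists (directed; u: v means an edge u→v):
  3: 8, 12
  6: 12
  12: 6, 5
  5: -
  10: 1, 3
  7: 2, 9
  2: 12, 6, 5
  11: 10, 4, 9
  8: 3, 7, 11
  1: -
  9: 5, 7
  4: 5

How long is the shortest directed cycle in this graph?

2

For each vertex v, BFS finds the shortest path from v back to v.
The shortest such closed walk is 8 → 3 → 8, length 2.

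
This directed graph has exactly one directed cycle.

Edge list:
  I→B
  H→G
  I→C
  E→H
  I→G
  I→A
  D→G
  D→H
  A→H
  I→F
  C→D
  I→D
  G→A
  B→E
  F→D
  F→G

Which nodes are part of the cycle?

A, G, H

DFS with gray/black marking from A:
A gray
  H gray
    G gray
      G→A: A is gray → back edge
Back edge closes the cycle A → H → G → A; its vertices are {A, G, H}.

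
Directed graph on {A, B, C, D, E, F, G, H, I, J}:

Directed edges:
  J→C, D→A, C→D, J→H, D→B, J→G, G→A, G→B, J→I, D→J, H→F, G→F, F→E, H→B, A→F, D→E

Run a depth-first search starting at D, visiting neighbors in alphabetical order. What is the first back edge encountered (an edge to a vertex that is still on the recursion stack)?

DFS from D (visiting neighbors in alphabetical order); mark gray on enter, black on exit:
D gray
  A gray
    F gray
      E gray
      E black
    F black
  A black
  B gray
  B black
  D→E: E black — skip
  J gray
    C gray
      C→D: D is gray → back edge
First back edge: C → D.

C→D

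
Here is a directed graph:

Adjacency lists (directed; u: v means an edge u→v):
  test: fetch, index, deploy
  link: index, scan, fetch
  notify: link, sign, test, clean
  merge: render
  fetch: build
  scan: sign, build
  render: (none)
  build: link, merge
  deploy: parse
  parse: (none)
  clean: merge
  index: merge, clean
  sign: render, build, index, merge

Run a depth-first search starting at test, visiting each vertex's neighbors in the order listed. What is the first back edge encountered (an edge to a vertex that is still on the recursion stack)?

DFS from test (visiting each vertex's neighbors in the order listed); mark gray on enter, black on exit:
test gray
  fetch gray
    build gray
      link gray
        index gray
          merge gray
            render gray
            render black
          merge black
          clean gray
            clean→merge: merge black — skip
          clean black
        index black
        scan gray
          sign gray
            sign→render: render black — skip
            sign→build: build is gray → back edge
First back edge: sign → build.

sign→build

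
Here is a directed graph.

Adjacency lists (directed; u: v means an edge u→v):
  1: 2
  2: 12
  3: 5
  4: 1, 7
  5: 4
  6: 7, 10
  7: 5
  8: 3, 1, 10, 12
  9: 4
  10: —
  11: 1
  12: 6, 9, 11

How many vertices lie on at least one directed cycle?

A vertex is on a directed cycle iff it belongs to a strongly connected component of size ≥ 2 (or has a self-loop).
The vertices on cycles are {1, 2, 4, 5, 6, 7, 9, 11, 12} — 9 in total.

9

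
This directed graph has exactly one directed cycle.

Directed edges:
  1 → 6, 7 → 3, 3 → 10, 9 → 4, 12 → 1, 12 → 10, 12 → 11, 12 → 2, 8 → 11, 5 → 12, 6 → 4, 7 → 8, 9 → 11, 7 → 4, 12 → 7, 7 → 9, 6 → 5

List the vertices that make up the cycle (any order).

1, 5, 6, 12

DFS with gray/black marking from 12:
12 gray
  11 gray
  11 black
  10 gray
  10 black
  2 gray
  2 black
  7 gray
    8 gray
      8→11: 11 black — skip
    8 black
    9 gray
      4 gray
      4 black
      9→11: 11 black — skip
    9 black
    3 gray
      3→10: 10 black — skip
    3 black
    7→4: 4 black — skip
  7 black
  1 gray
    6 gray
      6→4: 4 black — skip
      5 gray
        5→12: 12 is gray → back edge
Back edge closes the cycle 12 → 1 → 6 → 5 → 12; its vertices are {1, 5, 6, 12}.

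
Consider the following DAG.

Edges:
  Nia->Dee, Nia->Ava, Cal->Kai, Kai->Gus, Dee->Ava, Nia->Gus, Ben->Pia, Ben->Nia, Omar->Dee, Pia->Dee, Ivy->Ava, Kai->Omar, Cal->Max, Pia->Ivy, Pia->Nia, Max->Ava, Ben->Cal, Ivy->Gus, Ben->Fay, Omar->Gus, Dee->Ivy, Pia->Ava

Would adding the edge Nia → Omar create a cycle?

No

Adding Nia→Omar creates a cycle iff Omar can already reach Nia.
Explore from Omar: no path reaches Nia. The graph stays acyclic.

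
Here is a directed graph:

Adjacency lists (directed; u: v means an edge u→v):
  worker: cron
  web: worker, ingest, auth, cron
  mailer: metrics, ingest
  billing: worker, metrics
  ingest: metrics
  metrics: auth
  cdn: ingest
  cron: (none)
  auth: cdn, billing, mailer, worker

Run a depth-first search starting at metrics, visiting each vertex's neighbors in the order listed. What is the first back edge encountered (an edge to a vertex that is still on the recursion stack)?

DFS from metrics (visiting each vertex's neighbors in the order listed); mark gray on enter, black on exit:
metrics gray
  auth gray
    cdn gray
      ingest gray
        ingest→metrics: metrics is gray → back edge
First back edge: ingest → metrics.

ingest→metrics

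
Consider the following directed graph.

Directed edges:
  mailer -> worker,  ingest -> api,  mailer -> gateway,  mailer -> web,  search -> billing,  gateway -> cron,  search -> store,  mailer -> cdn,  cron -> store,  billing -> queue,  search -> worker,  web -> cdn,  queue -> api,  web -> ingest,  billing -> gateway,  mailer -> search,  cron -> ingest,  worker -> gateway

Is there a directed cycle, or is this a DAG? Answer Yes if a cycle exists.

DFS with white/gray/black marking, starting from cron:
cron gray
  ingest gray
    api gray
    api black
  ingest black
  store gray
  store black
cron black
search gray
  search→store: store black — skip
  billing gray
    queue gray
      queue→api: api black — skip
    queue black
    gateway gray
      gateway→cron: cron black — skip
    gateway black
  billing black
  worker gray
    worker→gateway: gateway black — skip
  worker black
search black
web gray
  cdn gray
  cdn black
  web→ingest: ingest black — skip
web black
mailer gray
  mailer→gateway: gateway black — skip
  mailer→worker: worker black — skip
  mailer→web: web black — skip
  mailer→search: search black — skip
  mailer→cdn: cdn black — skip
mailer black
Every edge goes to a white or black vertex — no back edge, so the graph is acyclic.

No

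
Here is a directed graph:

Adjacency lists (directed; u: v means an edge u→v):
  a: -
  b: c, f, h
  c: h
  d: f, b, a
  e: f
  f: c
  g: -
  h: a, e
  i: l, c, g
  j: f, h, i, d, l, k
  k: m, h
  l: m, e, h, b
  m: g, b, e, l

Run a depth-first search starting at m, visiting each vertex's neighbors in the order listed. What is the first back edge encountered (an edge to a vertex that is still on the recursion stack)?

DFS from m (visiting each vertex's neighbors in the order listed); mark gray on enter, black on exit:
m gray
  g gray
  g black
  b gray
    c gray
      h gray
        a gray
        a black
        e gray
          f gray
            f→c: c is gray → back edge
First back edge: f → c.

f→c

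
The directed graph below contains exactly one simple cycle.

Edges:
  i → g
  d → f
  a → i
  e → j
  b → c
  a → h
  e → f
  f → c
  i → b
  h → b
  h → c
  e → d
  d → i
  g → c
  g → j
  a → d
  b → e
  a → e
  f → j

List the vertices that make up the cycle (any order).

b, d, e, i

DFS with gray/black marking from e:
e gray
  f gray
    j gray
    j black
    c gray
    c black
  f black
  d gray
    i gray
      b gray
        b→c: c black — skip
        b→e: e is gray → back edge
Back edge closes the cycle e → d → i → b → e; its vertices are {b, d, e, i}.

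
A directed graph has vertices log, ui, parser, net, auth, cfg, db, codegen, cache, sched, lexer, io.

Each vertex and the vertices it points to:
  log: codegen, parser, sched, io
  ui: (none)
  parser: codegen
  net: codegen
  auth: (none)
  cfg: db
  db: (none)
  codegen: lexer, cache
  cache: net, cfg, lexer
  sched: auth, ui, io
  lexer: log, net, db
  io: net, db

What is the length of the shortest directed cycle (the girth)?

3

For each vertex v, BFS finds the shortest path from v back to v.
The shortest such closed walk is lexer → net → codegen → lexer, length 3.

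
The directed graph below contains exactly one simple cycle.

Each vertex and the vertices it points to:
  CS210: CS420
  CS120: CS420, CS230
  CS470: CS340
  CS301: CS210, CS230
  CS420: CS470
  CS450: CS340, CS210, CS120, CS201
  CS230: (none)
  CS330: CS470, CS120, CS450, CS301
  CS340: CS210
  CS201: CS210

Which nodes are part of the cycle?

DFS with gray/black marking from CS470:
CS470 gray
  CS340 gray
    CS210 gray
      CS420 gray
        CS420→CS470: CS470 is gray → back edge
Back edge closes the cycle CS470 → CS340 → CS210 → CS420 → CS470; its vertices are {CS210, CS340, CS420, CS470}.

CS210, CS340, CS420, CS470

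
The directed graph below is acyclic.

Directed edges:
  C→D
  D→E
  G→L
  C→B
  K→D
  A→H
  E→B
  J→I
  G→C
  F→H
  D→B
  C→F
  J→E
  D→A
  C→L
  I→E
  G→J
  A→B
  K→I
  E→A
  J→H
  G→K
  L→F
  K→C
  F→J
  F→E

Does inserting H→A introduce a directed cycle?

Yes

Adding H→A creates a cycle iff A can already reach H.
Path from A: A → H.
So A → … → H → A is a cycle.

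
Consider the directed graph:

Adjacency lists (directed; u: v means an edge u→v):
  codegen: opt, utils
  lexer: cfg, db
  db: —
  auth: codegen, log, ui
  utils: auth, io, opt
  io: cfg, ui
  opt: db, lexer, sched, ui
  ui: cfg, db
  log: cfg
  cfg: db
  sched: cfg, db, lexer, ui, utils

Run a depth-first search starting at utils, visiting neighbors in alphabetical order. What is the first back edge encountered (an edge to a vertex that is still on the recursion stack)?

DFS from utils (visiting neighbors in alphabetical order); mark gray on enter, black on exit:
utils gray
  auth gray
    codegen gray
      opt gray
        db gray
        db black
        lexer gray
          cfg gray
            cfg→db: db black — skip
          cfg black
          lexer→db: db black — skip
        lexer black
        sched gray
          sched→cfg: cfg black — skip
          sched→db: db black — skip
          sched→lexer: lexer black — skip
          ui gray
            ui→cfg: cfg black — skip
            ui→db: db black — skip
          ui black
          sched→utils: utils is gray → back edge
First back edge: sched → utils.

sched->utils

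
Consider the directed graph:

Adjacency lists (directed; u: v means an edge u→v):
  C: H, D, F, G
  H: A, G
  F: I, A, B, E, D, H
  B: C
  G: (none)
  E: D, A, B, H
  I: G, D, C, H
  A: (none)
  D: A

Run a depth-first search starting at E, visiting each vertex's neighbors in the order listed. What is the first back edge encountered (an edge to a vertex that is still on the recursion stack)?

I->C

DFS from E (visiting each vertex's neighbors in the order listed); mark gray on enter, black on exit:
E gray
  D gray
    A gray
    A black
  D black
  E→A: A black — skip
  B gray
    C gray
      H gray
        H→A: A black — skip
        G gray
        G black
      H black
      C→D: D black — skip
      F gray
        I gray
          I→G: G black — skip
          I→D: D black — skip
          I→C: C is gray → back edge
First back edge: I → C.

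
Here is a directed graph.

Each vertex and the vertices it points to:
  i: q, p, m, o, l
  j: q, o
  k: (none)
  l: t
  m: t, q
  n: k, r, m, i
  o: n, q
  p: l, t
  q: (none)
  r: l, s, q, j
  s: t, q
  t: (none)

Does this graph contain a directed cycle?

Yes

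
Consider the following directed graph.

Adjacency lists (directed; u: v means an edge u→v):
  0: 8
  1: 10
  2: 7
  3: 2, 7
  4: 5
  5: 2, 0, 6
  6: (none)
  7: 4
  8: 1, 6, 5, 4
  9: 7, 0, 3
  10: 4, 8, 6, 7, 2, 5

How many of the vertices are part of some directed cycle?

8

A vertex is on a directed cycle iff it belongs to a strongly connected component of size ≥ 2 (or has a self-loop).
The vertices on cycles are {0, 1, 2, 4, 5, 7, 8, 10} — 8 in total.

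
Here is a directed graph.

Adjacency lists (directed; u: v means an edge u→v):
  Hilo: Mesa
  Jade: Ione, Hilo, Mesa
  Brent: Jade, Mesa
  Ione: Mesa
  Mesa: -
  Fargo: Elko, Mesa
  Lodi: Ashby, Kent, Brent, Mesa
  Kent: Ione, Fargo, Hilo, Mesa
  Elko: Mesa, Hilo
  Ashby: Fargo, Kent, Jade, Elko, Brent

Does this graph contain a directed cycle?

DFS with white/gray/black marking, starting from Lodi:
Lodi gray
  Ashby gray
    Fargo gray
      Elko gray
        Mesa gray
        Mesa black
        Hilo gray
          Hilo→Mesa: Mesa black — skip
        Hilo black
      Elko black
      Fargo→Mesa: Mesa black — skip
    Fargo black
    Kent gray
      Ione gray
        Ione→Mesa: Mesa black — skip
      Ione black
      Kent→Fargo: Fargo black — skip
      Kent→Hilo: Hilo black — skip
      Kent→Mesa: Mesa black — skip
    Kent black
    Jade gray
      Jade→Ione: Ione black — skip
      Jade→Hilo: Hilo black — skip
      Jade→Mesa: Mesa black — skip
    Jade black
    Ashby→Elko: Elko black — skip
    Brent gray
      Brent→Jade: Jade black — skip
      Brent→Mesa: Mesa black — skip
    Brent black
  Ashby black
  Lodi→Kent: Kent black — skip
  Lodi→Brent: Brent black — skip
  Lodi→Mesa: Mesa black — skip
Lodi black
Every edge goes to a white or black vertex — no back edge, so the graph is acyclic.

No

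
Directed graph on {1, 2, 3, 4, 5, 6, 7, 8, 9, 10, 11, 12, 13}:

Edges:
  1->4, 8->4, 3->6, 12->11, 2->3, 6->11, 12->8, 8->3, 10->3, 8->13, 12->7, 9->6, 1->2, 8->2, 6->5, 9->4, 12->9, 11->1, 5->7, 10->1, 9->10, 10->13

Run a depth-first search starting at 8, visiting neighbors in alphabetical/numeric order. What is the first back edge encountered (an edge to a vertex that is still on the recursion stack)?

1->2

DFS from 8 (visiting neighbors in alphabetical/numeric order); mark gray on enter, black on exit:
8 gray
  2 gray
    3 gray
      6 gray
        5 gray
          7 gray
          7 black
        5 black
        11 gray
          1 gray
            1→2: 2 is gray → back edge
First back edge: 1 → 2.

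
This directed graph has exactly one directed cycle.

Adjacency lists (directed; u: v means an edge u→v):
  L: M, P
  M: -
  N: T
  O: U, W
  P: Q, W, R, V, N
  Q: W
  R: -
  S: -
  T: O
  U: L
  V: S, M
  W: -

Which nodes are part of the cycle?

L, N, O, P, T, U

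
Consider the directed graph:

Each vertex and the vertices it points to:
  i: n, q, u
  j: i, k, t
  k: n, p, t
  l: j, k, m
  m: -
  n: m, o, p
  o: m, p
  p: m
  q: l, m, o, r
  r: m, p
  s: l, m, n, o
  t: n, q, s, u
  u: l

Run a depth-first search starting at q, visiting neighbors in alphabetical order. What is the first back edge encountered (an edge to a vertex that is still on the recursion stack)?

DFS from q (visiting neighbors in alphabetical order); mark gray on enter, black on exit:
q gray
  l gray
    j gray
      i gray
        n gray
          m gray
          m black
          o gray
            o→m: m black — skip
            p gray
              p→m: m black — skip
            p black
          o black
          n→p: p black — skip
        n black
        i→q: q is gray → back edge
First back edge: i → q.

i→q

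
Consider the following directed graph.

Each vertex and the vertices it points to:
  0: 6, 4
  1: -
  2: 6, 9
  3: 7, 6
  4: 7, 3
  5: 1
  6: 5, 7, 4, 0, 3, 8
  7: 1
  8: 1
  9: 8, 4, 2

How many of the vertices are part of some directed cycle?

A vertex is on a directed cycle iff it belongs to a strongly connected component of size ≥ 2 (or has a self-loop).
The vertices on cycles are {0, 2, 3, 4, 6, 9} — 6 in total.

6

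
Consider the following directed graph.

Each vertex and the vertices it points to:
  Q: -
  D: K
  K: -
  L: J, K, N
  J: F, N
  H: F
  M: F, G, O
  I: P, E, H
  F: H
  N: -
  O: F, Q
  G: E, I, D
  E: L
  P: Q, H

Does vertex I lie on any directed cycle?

I lies on a cycle iff there is a path from I back to itself.
Exploring from I, it never reaches itself; equivalently, its strongly connected component is a singleton.

No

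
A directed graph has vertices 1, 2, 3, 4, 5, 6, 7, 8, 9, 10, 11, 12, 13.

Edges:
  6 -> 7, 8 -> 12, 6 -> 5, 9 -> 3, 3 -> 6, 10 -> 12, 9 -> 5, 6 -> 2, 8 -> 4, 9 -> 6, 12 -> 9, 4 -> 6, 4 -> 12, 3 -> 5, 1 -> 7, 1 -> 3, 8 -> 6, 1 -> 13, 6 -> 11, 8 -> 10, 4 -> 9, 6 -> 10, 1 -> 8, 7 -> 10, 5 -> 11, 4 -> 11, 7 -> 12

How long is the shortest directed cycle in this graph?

For each vertex v, BFS finds the shortest path from v back to v.
The shortest such closed walk is 12 → 9 → 6 → 7 → 12, length 4.

4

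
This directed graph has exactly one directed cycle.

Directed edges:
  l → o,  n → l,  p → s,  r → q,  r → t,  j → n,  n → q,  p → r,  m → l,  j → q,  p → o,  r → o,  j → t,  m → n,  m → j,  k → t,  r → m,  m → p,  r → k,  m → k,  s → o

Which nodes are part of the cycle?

DFS with gray/black marking from m:
m gray
  p gray
    r gray
      t gray
      t black
      o gray
      o black
      k gray
        k→t: t black — skip
      k black
      q gray
      q black
      r→m: m is gray → back edge
Back edge closes the cycle m → p → r → m; its vertices are {m, p, r}.

m, p, r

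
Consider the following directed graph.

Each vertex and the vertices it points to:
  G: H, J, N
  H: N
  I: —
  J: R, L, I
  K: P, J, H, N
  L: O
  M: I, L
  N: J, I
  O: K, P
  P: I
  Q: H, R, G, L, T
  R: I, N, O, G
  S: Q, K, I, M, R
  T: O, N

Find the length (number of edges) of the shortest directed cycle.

3

For each vertex v, BFS finds the shortest path from v back to v.
The shortest such closed walk is G → J → R → G, length 3.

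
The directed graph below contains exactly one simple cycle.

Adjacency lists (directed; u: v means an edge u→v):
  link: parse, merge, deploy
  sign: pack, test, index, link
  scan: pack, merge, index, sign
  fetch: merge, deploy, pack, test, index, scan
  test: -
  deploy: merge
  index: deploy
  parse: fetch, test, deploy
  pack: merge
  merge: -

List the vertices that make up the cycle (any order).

link, scan, sign, fetch, parse

DFS with gray/black marking from fetch:
fetch gray
  merge gray
  merge black
  deploy gray
    deploy→merge: merge black — skip
  deploy black
  pack gray
    pack→merge: merge black — skip
  pack black
  test gray
  test black
  index gray
    index→deploy: deploy black — skip
  index black
  scan gray
    scan→pack: pack black — skip
    scan→merge: merge black — skip
    scan→index: index black — skip
    sign gray
      sign→pack: pack black — skip
      sign→test: test black — skip
      sign→index: index black — skip
      link gray
        parse gray
          parse→fetch: fetch is gray → back edge
Back edge closes the cycle fetch → scan → sign → link → parse → fetch; its vertices are {link, scan, sign, fetch, parse}.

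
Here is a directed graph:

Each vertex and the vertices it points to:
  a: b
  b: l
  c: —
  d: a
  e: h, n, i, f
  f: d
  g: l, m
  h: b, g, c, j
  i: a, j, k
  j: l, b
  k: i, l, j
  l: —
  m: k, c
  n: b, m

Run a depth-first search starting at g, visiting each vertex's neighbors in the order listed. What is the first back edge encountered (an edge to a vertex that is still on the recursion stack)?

i->k

DFS from g (visiting each vertex's neighbors in the order listed); mark gray on enter, black on exit:
g gray
  l gray
  l black
  m gray
    k gray
      i gray
        a gray
          b gray
            b→l: l black — skip
          b black
        a black
        j gray
          j→l: l black — skip
          j→b: b black — skip
        j black
        i→k: k is gray → back edge
First back edge: i → k.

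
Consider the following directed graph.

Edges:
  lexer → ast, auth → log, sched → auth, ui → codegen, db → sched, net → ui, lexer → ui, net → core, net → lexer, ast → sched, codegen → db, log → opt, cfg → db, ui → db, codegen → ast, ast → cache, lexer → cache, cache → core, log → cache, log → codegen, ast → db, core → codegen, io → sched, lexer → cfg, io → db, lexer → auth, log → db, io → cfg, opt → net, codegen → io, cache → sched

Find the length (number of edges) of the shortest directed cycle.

4

For each vertex v, BFS finds the shortest path from v back to v.
The shortest such closed walk is log → cache → sched → auth → log, length 4.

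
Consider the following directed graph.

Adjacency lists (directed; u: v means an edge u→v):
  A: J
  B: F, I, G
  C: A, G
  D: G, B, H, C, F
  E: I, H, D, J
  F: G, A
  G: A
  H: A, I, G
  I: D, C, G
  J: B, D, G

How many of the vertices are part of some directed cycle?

9

A vertex is on a directed cycle iff it belongs to a strongly connected component of size ≥ 2 (or has a self-loop).
The vertices on cycles are {A, B, C, D, F, G, H, I, J} — 9 in total.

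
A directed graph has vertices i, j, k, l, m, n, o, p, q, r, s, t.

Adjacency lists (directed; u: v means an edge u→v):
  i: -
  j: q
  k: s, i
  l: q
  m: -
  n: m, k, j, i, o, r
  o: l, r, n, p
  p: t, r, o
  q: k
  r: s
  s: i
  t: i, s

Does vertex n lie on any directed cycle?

n is on a cycle iff n can reach itself via ≥1 edge.
n → o → n — yes.

Yes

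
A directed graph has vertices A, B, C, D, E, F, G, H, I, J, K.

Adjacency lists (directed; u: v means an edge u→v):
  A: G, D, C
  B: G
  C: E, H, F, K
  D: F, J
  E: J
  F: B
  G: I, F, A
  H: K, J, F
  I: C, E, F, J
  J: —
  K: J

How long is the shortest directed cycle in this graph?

2

For each vertex v, BFS finds the shortest path from v back to v.
The shortest such closed walk is G → A → G, length 2.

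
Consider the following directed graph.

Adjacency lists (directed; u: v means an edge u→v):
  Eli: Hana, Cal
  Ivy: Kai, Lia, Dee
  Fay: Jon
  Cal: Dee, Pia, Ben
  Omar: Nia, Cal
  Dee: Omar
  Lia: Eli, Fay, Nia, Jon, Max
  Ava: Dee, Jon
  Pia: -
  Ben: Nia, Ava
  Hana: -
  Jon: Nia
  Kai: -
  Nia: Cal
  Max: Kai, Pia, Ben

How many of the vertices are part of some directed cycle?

7

A vertex is on a directed cycle iff it belongs to a strongly connected component of size ≥ 2 (or has a self-loop).
The vertices on cycles are {Ava, Ben, Cal, Dee, Jon, Nia, Omar} — 7 in total.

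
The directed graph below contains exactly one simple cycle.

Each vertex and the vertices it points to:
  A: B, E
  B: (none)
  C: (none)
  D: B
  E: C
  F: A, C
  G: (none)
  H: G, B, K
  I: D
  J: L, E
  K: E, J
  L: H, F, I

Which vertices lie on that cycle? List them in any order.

H, J, K, L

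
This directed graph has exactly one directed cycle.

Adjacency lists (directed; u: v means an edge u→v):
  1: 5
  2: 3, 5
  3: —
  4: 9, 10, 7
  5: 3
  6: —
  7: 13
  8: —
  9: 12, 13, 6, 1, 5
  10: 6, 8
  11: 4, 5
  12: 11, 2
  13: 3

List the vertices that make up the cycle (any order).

4, 9, 11, 12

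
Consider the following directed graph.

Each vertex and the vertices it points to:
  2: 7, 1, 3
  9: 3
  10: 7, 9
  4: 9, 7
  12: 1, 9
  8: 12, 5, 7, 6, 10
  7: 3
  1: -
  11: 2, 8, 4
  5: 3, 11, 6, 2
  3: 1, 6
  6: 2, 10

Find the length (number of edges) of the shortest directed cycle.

3

For each vertex v, BFS finds the shortest path from v back to v.
The shortest such closed walk is 8 → 5 → 11 → 8, length 3.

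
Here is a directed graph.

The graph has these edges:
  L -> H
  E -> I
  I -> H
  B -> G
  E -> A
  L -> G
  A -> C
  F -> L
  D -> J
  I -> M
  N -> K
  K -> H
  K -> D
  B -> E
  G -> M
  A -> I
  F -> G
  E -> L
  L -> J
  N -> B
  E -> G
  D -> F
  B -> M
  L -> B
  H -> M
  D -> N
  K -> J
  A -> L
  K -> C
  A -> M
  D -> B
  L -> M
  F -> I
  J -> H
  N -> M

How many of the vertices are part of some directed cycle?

7

A vertex is on a directed cycle iff it belongs to a strongly connected component of size ≥ 2 (or has a self-loop).
The vertices on cycles are {A, B, D, E, K, L, N} — 7 in total.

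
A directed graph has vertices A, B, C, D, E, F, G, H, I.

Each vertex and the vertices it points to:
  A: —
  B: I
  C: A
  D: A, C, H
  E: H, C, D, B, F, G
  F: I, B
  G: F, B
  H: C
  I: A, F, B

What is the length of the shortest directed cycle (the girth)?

For each vertex v, BFS finds the shortest path from v back to v.
The shortest such closed walk is F → I → F, length 2.

2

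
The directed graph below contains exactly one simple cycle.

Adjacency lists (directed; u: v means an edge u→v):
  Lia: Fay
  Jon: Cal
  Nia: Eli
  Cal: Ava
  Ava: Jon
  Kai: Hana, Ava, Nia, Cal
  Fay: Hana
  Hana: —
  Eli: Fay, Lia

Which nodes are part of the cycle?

Ava, Cal, Jon

DFS with gray/black marking from Cal:
Cal gray
  Ava gray
    Jon gray
      Jon→Cal: Cal is gray → back edge
Back edge closes the cycle Cal → Ava → Jon → Cal; its vertices are {Ava, Cal, Jon}.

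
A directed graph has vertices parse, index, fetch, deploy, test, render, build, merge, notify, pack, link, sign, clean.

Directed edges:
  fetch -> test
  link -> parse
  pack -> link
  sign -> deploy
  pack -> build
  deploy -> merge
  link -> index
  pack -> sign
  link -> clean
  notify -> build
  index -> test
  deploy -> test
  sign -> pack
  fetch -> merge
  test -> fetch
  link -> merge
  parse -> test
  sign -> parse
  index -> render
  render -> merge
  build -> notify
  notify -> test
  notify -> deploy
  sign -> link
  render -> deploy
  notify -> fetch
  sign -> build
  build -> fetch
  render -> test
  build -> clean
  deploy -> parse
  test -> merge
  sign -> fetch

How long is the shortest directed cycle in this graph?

For each vertex v, BFS finds the shortest path from v back to v.
The shortest such closed walk is sign → pack → sign, length 2.

2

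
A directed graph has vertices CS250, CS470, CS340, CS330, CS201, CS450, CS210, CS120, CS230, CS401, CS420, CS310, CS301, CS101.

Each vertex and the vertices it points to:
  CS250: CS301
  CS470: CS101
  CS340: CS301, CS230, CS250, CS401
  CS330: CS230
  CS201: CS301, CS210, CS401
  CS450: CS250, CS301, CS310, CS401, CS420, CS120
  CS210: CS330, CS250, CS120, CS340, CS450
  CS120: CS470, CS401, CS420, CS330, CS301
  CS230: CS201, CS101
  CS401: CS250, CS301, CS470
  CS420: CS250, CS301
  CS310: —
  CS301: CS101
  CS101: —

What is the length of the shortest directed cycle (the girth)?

For each vertex v, BFS finds the shortest path from v back to v.
The shortest such closed walk is CS201 → CS210 → CS330 → CS230 → CS201, length 4.

4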